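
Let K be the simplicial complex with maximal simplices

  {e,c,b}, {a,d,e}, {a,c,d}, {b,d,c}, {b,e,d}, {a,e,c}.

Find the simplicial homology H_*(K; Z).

We work with the vertex ordering a < b < c < d < e. The simplices of K, each written with vertices in increasing order, are:

  0-simplices (5): a, b, c, d, e
  1-simplices (9): ac, ad, ae, bc, bd, be, cd, ce, de
  2-simplices (6): acd, ace, ade, bcd, bce, bde

so the chain groups are C_0 ≅ Z^5, C_1 ≅ Z^9, C_2 ≅ Z^6.

The boundary map ∂_1: C_1 → C_0 sends each edge [p,q] (with p < q) to q − p.
The 5×9 boundary matrix has rank 4 and Smith normal form diag(1,1,1,1).

The boundary map ∂_2: C_2 → C_1 sends each 2-simplex [p,q,r] to [q,r] − [p,r] + [p,q]. For instance
  ∂bce = ce − be + bc,
  ∂ade = de − ae + ad.
This gives a 9×6 integer matrix of rank 5; reducing to Smith normal form yields diagonal entries (1,1,1,1,1).

Computing H_k = (kernel of ∂_k) / (image of ∂_{k+1}):

  H_0: rank C_0 − rank ∂_1 = 5 − 4 = 1, and the invariant factors of ∂_1 are all 1, so H_0 = Z.
  H_1: rank ker ∂_1 − rank ∂_2 = (9 − 4) − 5 = 0, and the invariant factors of ∂_2 are all 1, so H_1 = 0.
  H_2: rank ker ∂_2 − rank ∂_3 = (6 − 5) − 0 = 1, and there is no ∂_3, so H_2 = Z.

H_0 ≅ Z,  H_1 = 0,  H_2 ≅ Z.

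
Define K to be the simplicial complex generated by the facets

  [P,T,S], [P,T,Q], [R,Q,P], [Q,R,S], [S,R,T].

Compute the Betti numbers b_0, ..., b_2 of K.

Take the total order P < Q < R < S < T on the vertex set. Then K (dimension 2) consists of the simplices:

  0-simplices (5): P, Q, R, S, T
  1-simplices (10): PQ, PR, PS, PT, QR, QS, QT, RS, RT, ST
  2-simplices (5): PQR, PQT, PST, QRS, RST

giving chain groups C_0 ≅ Z^5, C_1 ≅ Z^10, C_2 ≅ Z^5.

Boundary ∂_1: C_1 → C_0 sends each edge [p,q] (with p < q) to q − p.
This gives a 5×10 integer matrix of rank 4; reducing to Smith normal form yields diagonal entries (1,1,1,1).

Boundary ∂_2: C_2 → C_1 acts by ∂[p,q,r] = [q,r] − [p,r] + [p,q]. For instance
  ∂PQR = QR − PR + PQ,
  ∂PST = ST − PT + PS.
This gives a 10×5 integer matrix of rank 5; reducing to Smith normal form yields diagonal entries (1,1,1,1,1).

Now H_k = ker ∂_k / im ∂_{k+1}, so:

  H_0: rank C_0 − rank ∂_1 = 5 − 4 = 1, and the invariant factors of ∂_1 are all 1, so H_0 ≅ Z.
  H_1: rank ker ∂_1 − rank ∂_2 = (10 − 4) − 5 = 1, and the invariant factors of ∂_2 are all 1, so H_1 ≅ Z.
  H_2: rank ker ∂_2 − rank ∂_3 = (5 − 5) − 0 = 0, and there is no ∂_3, so H_2 ≅ 0.

As a check, the Euler characteristic is 5 − 10 + 5 = 0, which agrees with 1 − 1 + 0 = 0.

Hence the Betti numbers are b_0 = 1, b_1 = 1, b_2 = 0.

b_0 = 1, b_1 = 1, b_2 = 0.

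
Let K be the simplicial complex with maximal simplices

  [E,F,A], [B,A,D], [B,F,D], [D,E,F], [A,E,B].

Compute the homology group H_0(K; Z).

We work with the vertex ordering A < B < D < E < F. The simplices of K, each written with vertices in increasing order, are:

  0-simplices (5): A, B, D, E, F
  1-simplices (10): AB, AD, AE, AF, BD, BE, BF, DE, DF, EF
  2-simplices (5): ABD, ABE, AEF, BDF, DEF

Hence C_0 ≅ Z^5, C_1 ≅ Z^10, C_2 ≅ Z^5.

∂_1: C_1 → C_0 maps an edge to its endpoints' difference, ∂[p,q] = q − p. For instance
  ∂DE = E − D.
The resulting 5×10 matrix has rank 4, and its Smith normal form has invariant factors (1,1,1,1).

The boundary map ∂_2: C_2 → C_1 acts by ∂[p,q,r] = [q,r] − [p,r] + [p,q]. For instance
  ∂AEF = EF − AF + AE,
  ∂BDF = DF − BF + BD.
As a 10×5 matrix over Z this has rank 5, with invariant factors (1,1,1,1,1).

From H_k ≅ ker(∂_k) / im(∂_{k+1}) we obtain:

  H_0: rank C_0 − rank ∂_1 = 5 − 4 = 1, and the invariant factors of ∂_1 are all 1, so H_0 ≅ Z.

(K is a triangulation of the Möbius band.)

H_0 = Z.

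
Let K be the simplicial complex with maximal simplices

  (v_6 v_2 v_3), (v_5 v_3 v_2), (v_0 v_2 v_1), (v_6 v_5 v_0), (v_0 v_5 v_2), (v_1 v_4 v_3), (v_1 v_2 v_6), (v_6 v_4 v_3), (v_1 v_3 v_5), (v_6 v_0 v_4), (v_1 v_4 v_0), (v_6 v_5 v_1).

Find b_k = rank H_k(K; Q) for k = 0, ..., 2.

Take the total order v_0 < v_1 < v_2 < v_3 < v_4 < v_5 < v_6 on the vertex set. Then K (dimension 2) consists of the simplices:

  0-simplices (7): [v_0], [v_1], [v_2], [v_3], [v_4], [v_5], [v_6]
  1-simplices (18): (18 of them)
  2-simplices (12): (12 of them)

giving chain groups C_0 ≅ Z^7, C_1 ≅ Z^18, C_2 ≅ Z^12.

The boundary map ∂_1: C_1 → C_0 maps an edge to its endpoints' difference, ∂[p,q] = q − p.
This gives a 7×18 integer matrix of rank 6; reducing to Smith normal form yields diagonal entries (1,1,1,1,1,1).

Boundary ∂_2: C_2 → C_1 maps a triangle to the signed sum of its edges. For instance
  ∂[v_0,v_1,v_4] = [v_1,v_4] − [v_0,v_4] + [v_0,v_1],
  ∂[v_2,v_3,v_6] = [v_3,v_6] − [v_2,v_6] + [v_2,v_3].
The resulting 18×12 matrix has rank 12, and its Smith normal form has invariant factors (1,1,1,1,1,1,1,1,1,1,1,2).

Reading off H_k = ker ∂_k / im ∂_{k+1}:

  H_0: rank C_0 − rank ∂_1 = 7 − 6 = 1, and the invariant factors of ∂_1 are all 1, so H_0 ≅ Z.
  H_1: rank ker ∂_1 − rank ∂_2 = (18 − 6) − 12 = 0, and ∂_2 has invariant factor 2 > 1, so H_1 ≅ Z_2.
  H_2: rank ker ∂_2 − rank ∂_3 = (12 − 12) − 0 = 0, and there is no ∂_3, so H_2 ≅ 0.

Hence the Betti numbers are b_0 = 1, b_1 = 0, b_2 = 0.

b_0 = 1, b_1 = 0, b_2 = 0.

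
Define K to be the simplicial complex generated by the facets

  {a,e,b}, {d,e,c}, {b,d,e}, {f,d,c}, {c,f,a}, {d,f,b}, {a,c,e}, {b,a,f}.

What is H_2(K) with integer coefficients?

H_2 ≅ Z.

Fix the vertex order a < b < c < d < e < f and write every simplex with vertices in increasing order. Then dim K = 2 and the simplices of K are:

  0-simplices (6): a, b, c, d, e, f
  1-simplices (12): ab, ac, ae, af, bd, be, bf, cd, ce, cf, de, df
  2-simplices (8): abe, abf, ace, acf, bde, bdf, cde, cdf

Hence C_0 ≅ Z^6, C_1 ≅ Z^12, C_2 ≅ Z^8.

Boundary ∂_1: C_1 → C_0 is given by ∂[p,q] = [q] − [p].
The resulting 6×12 matrix has rank 5, and its Smith normal form has invariant factors (1,1,1,1,1).

The boundary map ∂_2: C_2 → C_1 sends each 2-simplex [p,q,r] to [q,r] − [p,r] + [p,q]. For instance
  ∂cde = de − ce + cd,
  ∂abe = be − ae + ab.
This gives a 12×8 integer matrix of rank 7; reducing to Smith normal form yields diagonal entries (1,1,1,1,1,1,1).

Computing H_k = (kernel of ∂_k) / (image of ∂_{k+1}):

  H_2: rank ker ∂_2 − rank ∂_3 = (8 − 7) − 0 = 1, and there is no ∂_3, so H_2 ≅ Z.

(K is a triangulation of the 2-sphere S^2.)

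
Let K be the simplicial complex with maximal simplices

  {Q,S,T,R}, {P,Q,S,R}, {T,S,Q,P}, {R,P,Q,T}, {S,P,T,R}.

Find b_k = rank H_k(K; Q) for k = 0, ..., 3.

b_0 = 1, b_1 = 0, b_2 = 0, b_3 = 1.

We work with the vertex ordering P < Q < R < S < T. The simplices of K, each written with vertices in increasing order, are:

  0-simplices (5): P, Q, R, S, T
  1-simplices (10): PQ, PR, PS, PT, QR, QS, QT, RS, RT, ST
  2-simplices (10): PQR, PQS, PQT, PRS, PRT, PST, QRS, QRT, QST, RST
  3-simplices (5): PQRS, PQRT, PQST, PRST, QRST

Hence C_0 ≅ Z^5, C_1 ≅ Z^10, C_2 ≅ Z^10, C_3 ≅ Z^5.

The boundary map ∂_1: C_1 → C_0 sends each edge [p,q] (with p < q) to q − p. For instance
  ∂QS = S − Q.
The 5×10 boundary matrix has rank 4 and Smith normal form diag(1,1,1,1).

The boundary map ∂_2: C_2 → C_1 acts by ∂[p,q,r] = [q,r] − [p,r] + [p,q]. For instance
  ∂PQS = QS − PS + PQ,
  ∂PQR = QR − PR + PQ.
This gives a 10×10 integer matrix of rank 6; reducing to Smith normal form yields diagonal entries (1,1,1,1,1,1).

Boundary ∂_3: C_3 → C_2 sends each 3-simplex σ to the alternating sum Σ_i (−1)^i (σ with its i-th vertex removed). For instance
  ∂PRST = RST − PST + PRT − PRS,
  ∂PQST = QST − PST + PQT − PQS.
As a 10×5 matrix over Z this has rank 4, with invariant factors (1,1,1,1).

Computing H_k = (kernel of ∂_k) / (image of ∂_{k+1}):

  H_0: rank C_0 − rank ∂_1 = 5 − 4 = 1, and the invariant factors of ∂_1 are all 1, so H_0 ≅ Z.
  H_1: rank ker ∂_1 − rank ∂_2 = (10 − 4) − 6 = 0, and the invariant factors of ∂_2 are all 1, so H_1 ≅ 0.
  H_2: rank ker ∂_2 − rank ∂_3 = (10 − 6) − 4 = 0, and the invariant factors of ∂_3 are all 1, so H_2 ≅ 0.
  H_3: rank ker ∂_3 − rank ∂_4 = (5 − 4) − 0 = 1, and there is no ∂_4, so H_3 ≅ Z.

As a check, the Euler characteristic is 5 − 10 + 10 − 5 = 0, which agrees with 1 − 0 + 0 − 1 = 0.
(K is a triangulation of the 3-sphere S^3.)

Hence the Betti numbers are b_0 = 1, b_1 = 0, b_2 = 0, b_3 = 1.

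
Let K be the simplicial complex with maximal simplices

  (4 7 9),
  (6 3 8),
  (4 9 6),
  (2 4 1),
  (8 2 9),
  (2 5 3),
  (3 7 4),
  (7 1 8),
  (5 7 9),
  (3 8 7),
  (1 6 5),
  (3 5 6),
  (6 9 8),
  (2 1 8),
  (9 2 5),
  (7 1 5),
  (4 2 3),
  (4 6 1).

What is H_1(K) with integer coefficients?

H_1 = Z^2.

Order the vertices as 1 < 2 < 3 < 4 < 5 < 6 < 7 < 8 < 9. Listing each simplex with vertices in this order, K has dimension 2 with simplices:

  0-simplices (9): [1], [2], [3], [4], [5], [6], [7], [8], [9]
  1-simplices (27): (27 of them)
  2-simplices (18): [1,2,4], [1,2,8], [1,4,6], [1,5,6], [1,5,7], [1,7,8], [2,3,4], [2,3,5], [2,5,9], [2,8,9], [3,4,7], [3,5,6], [3,6,8], [3,7,8], [4,6,9], [4,7,9], [5,7,9], [6,8,9]

giving chain groups C_0 ≅ Z^9, C_1 ≅ Z^27, C_2 ≅ Z^18.

The boundary map ∂_1: C_1 → C_0 is given by ∂[p,q] = [q] − [p]. For instance
  ∂[2,3] = [3] − [2].
The 9×27 boundary matrix has rank 8 and Smith normal form diag(1,1,1,1,1,1,1,1).

Boundary ∂_2: C_2 → C_1 maps a triangle to the signed sum of its edges. For instance
  ∂[4,7,9] = [7,9] − [4,9] + [4,7],
  ∂[1,4,6] = [4,6] − [1,6] + [1,4].
As a 27×18 matrix over Z this has rank 17, with invariant factors (1,1,1,1,1,1,1,1,1,1,1,1,1,1,1,1,1).

Reading off H_k = ker ∂_k / im ∂_{k+1}:

  H_1: rank ker ∂_1 − rank ∂_2 = (27 − 8) − 17 = 2, and the invariant factors of ∂_2 are all 1, so H_1 ≅ Z^2.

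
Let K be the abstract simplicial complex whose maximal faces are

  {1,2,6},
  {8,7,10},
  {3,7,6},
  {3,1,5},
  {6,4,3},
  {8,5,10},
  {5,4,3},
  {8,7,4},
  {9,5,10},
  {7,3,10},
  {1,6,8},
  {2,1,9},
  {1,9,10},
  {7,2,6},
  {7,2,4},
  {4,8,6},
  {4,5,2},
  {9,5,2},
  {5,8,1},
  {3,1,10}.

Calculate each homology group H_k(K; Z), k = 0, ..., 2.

Order the vertices as 1 < 2 < 3 < 4 < 5 < 6 < 7 < 8 < 9 < 10. Listing each simplex with vertices in this order, K has dimension 2 with simplices:

  0-simplices (10): [1], [2], [3], [4], [5], [6], [7], [8], [9], [10]
  1-simplices (30): (30 of them)
  2-simplices (20): (20 of them)

Hence C_0 ≅ Z^10, C_1 ≅ Z^30, C_2 ≅ Z^20.

∂_1: C_1 → C_0 is given by ∂[p,q] = [q] − [p].
This gives a 10×30 integer matrix of rank 9; reducing to Smith normal form yields diagonal entries (1,1,1,1,1,1,1,1,1).

Boundary ∂_2: C_2 → C_1 maps a triangle to the signed sum of its edges. For instance
  ∂[2,5,9] = [5,9] − [2,9] + [2,5],
  ∂[5,8,10] = [8,10] − [5,10] + [5,8].
This gives a 30×20 integer matrix of rank 20; reducing to Smith normal form yields diagonal entries (1,1,1,1,1,1,1,1,1,1,1,1,1,1,1,1,1,1,1,2).

Computing H_k = (kernel of ∂_k) / (image of ∂_{k+1}):

  H_0: rank C_0 − rank ∂_1 = 10 − 9 = 1, and the invariant factors of ∂_1 are all 1, so H_0 = Z.
  H_1: rank ker ∂_1 − rank ∂_2 = (30 − 9) − 20 = 1, and ∂_2 has invariant factor 2 > 1, so H_1 = Z × Z/2.
  H_2: rank ker ∂_2 − rank ∂_3 = (20 − 20) − 0 = 0, and there is no ∂_3, so H_2 = 0.

(K is a triangulation of the Klein bottle.)

H_0 = Z,  H_1 = Z × Z/2,  H_2 = 0.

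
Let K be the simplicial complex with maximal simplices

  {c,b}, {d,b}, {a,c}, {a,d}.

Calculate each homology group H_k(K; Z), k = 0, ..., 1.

Order the vertices as a < b < c < d. Listing each simplex with vertices in this order, K has dimension 1 with simplices:

  0-simplices (4): a, b, c, d
  1-simplices (4): ac, ad, bc, bd

so the chain groups are C_0 ≅ Z^4, C_1 ≅ Z^4.

Boundary ∂_1: C_1 → C_0 maps an edge to its endpoints' difference, ∂[p,q] = q − p. For instance
  ∂bd = d − b.
The 4×4 boundary matrix has rank 3 and Smith normal form diag(1,1,1).

Reading off H_k = ker ∂_k / im ∂_{k+1}:

  H_0: rank C_0 − rank ∂_1 = 4 − 3 = 1, and the invariant factors of ∂_1 are all 1, so H_0 = Z.
  H_1: rank ker ∂_1 − rank ∂_2 = (4 − 3) − 0 = 1, and there is no ∂_2, so H_1 = Z.

(K is a triangulation of the circle S^1.)

H_0 = Z,  H_1 = Z.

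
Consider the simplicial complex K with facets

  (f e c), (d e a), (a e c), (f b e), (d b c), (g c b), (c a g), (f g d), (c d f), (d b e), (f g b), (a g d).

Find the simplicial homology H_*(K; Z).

H_0 = Z,  H_1 = Z/2,  H_2 = 0.

We work with the vertex ordering a < b < c < d < e < f < g. The simplices of K, each written with vertices in increasing order, are:

  0-simplices (7): a, b, c, d, e, f, g
  1-simplices (18): ac, ad, ae, ag, bc, bd, be, bf, bg, cd, ce, cf, cg, de, df, dg, ef, fg
  2-simplices (12): ace, acg, ade, adg, bcd, bcg, bde, bef, bfg, cdf, cef, dfg

Hence C_0 ≅ Z^7, C_1 ≅ Z^18, C_2 ≅ Z^12.

∂_1: C_1 → C_0 is given by ∂[p,q] = [q] − [p].
The resulting 7×18 matrix has rank 6, and its Smith normal form has invariant factors (1,1,1,1,1,1).

Boundary ∂_2: C_2 → C_1 sends each 2-simplex [p,q,r] to [q,r] − [p,r] + [p,q]. For instance
  ∂bde = de − be + bd,
  ∂bcd = cd − bd + bc.
The resulting 18×12 matrix has rank 12, and its Smith normal form has invariant factors (1,1,1,1,1,1,1,1,1,1,1,2).

Reading off H_k = ker ∂_k / im ∂_{k+1}:

  H_0: rank C_0 − rank ∂_1 = 7 − 6 = 1, and the invariant factors of ∂_1 are all 1, so H_0 ≅ Z.
  H_1: rank ker ∂_1 − rank ∂_2 = (18 − 6) − 12 = 0, and ∂_2 has invariant factor 2 > 1, so H_1 ≅ Z/2.
  H_2: rank ker ∂_2 − rank ∂_3 = (12 − 12) − 0 = 0, and there is no ∂_3, so H_2 ≅ 0.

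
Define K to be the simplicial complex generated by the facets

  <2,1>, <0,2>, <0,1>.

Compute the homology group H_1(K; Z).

H_1 = Z.

Take the total order 0 < 1 < 2 on the vertex set. Then K (dimension 1) consists of the simplices:

  0-simplices (3): [0], [1], [2]
  1-simplices (3): [0,1], [0,2], [1,2]

giving chain groups C_0 ≅ Z^3, C_1 ≅ Z^3.

Boundary ∂_1: C_1 → C_0 maps an edge to its endpoints' difference, ∂[p,q] = q − p. For instance
  ∂[1,2] = [2] − [1].
The resulting 3×3 matrix has rank 2, and its Smith normal form has invariant factors (1,1).

From H_k ≅ ker(∂_k) / im(∂_{k+1}) we obtain:

  H_1: rank ker ∂_1 − rank ∂_2 = (3 − 2) − 0 = 1, and there is no ∂_2, so H_1 = Z.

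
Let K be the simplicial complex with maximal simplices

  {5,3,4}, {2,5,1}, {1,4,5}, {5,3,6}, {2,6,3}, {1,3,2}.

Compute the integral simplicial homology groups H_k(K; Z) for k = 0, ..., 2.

We work with the vertex ordering 1 < 2 < 3 < 4 < 5 < 6. The simplices of K, each written with vertices in increasing order, are:

  0-simplices (6): [1], [2], [3], [4], [5], [6]
  1-simplices (12): [1,2], [1,3], [1,4], [1,5], [2,3], [2,5], [2,6], [3,4], [3,5], [3,6], [4,5], [5,6]
  2-simplices (6): [1,2,3], [1,2,5], [1,4,5], [2,3,6], [3,4,5], [3,5,6]

Hence C_0 ≅ Z^6, C_1 ≅ Z^12, C_2 ≅ Z^6.

The boundary map ∂_1: C_1 → C_0 maps an edge to its endpoints' difference, ∂[p,q] = q − p.
As a 6×12 matrix over Z this has rank 5, with invariant factors (1,1,1,1,1).

The boundary map ∂_2: C_2 → C_1 maps a triangle to the signed sum of its edges. For instance
  ∂[3,4,5] = [4,5] − [3,5] + [3,4],
  ∂[1,2,3] = [2,3] − [1,3] + [1,2].
The 12×6 boundary matrix has rank 6 and Smith normal form diag(1,1,1,1,1,1).

Reading off H_k = ker ∂_k / im ∂_{k+1}:

  H_0: rank C_0 − rank ∂_1 = 6 − 5 = 1, and the invariant factors of ∂_1 are all 1, so H_0 ≅ Z.
  H_1: rank ker ∂_1 − rank ∂_2 = (12 − 5) − 6 = 1, and the invariant factors of ∂_2 are all 1, so H_1 ≅ Z.
  H_2: rank ker ∂_2 − rank ∂_3 = (6 − 6) − 0 = 0, and there is no ∂_3, so H_2 ≅ 0.

(K is a triangulation of the cylinder S^1 x I.)

H_0 ≅ Z,  H_1 ≅ Z,  H_2 = 0.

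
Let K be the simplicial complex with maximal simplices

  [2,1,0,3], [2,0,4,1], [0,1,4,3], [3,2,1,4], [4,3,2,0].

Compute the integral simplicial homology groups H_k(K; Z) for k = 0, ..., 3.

H_0 ≅ Z,  H_1 = 0,  H_2 = 0,  H_3 ≅ Z.

We work with the vertex ordering 0 < 1 < 2 < 3 < 4. The simplices of K, each written with vertices in increasing order, are:

  0-simplices (5): [0], [1], [2], [3], [4]
  1-simplices (10): [0,1], [0,2], [0,3], [0,4], [1,2], [1,3], [1,4], [2,3], [2,4], [3,4]
  2-simplices (10): [0,1,2], [0,1,3], [0,1,4], [0,2,3], [0,2,4], [0,3,4], [1,2,3], [1,2,4], [1,3,4], [2,3,4]
  3-simplices (5): [0,1,2,3], [0,1,2,4], [0,1,3,4], [0,2,3,4], [1,2,3,4]

giving chain groups C_0 ≅ Z^5, C_1 ≅ Z^10, C_2 ≅ Z^10, C_3 ≅ Z^5.

Boundary ∂_1: C_1 → C_0 maps an edge to its endpoints' difference, ∂[p,q] = q − p.
The 5×10 boundary matrix has rank 4 and Smith normal form diag(1,1,1,1).

Boundary ∂_2: C_2 → C_1 maps a triangle to the signed sum of its edges. For instance
  ∂[0,2,4] = [2,4] − [0,4] + [0,2],
  ∂[1,2,4] = [2,4] − [1,4] + [1,2].
The resulting 10×10 matrix has rank 6, and its Smith normal form has invariant factors (1,1,1,1,1,1).

∂_3: C_3 → C_2 sends each 3-simplex σ to the alternating sum Σ_i (−1)^i (σ with its i-th vertex removed). For instance
  ∂[0,1,2,4] = [1,2,4] − [0,2,4] + [0,1,4] − [0,1,2],
  ∂[0,2,3,4] = [2,3,4] − [0,3,4] + [0,2,4] − [0,2,3].
The 10×5 boundary matrix has rank 4 and Smith normal form diag(1,1,1,1).

Now H_k = ker ∂_k / im ∂_{k+1}, so:

  H_0: rank C_0 − rank ∂_1 = 5 − 4 = 1, and the invariant factors of ∂_1 are all 1, so H_0 ≅ Z.
  H_1: rank ker ∂_1 − rank ∂_2 = (10 − 4) − 6 = 0, and the invariant factors of ∂_2 are all 1, so H_1 ≅ 0.
  H_2: rank ker ∂_2 − rank ∂_3 = (10 − 6) − 4 = 0, and the invariant factors of ∂_3 are all 1, so H_2 ≅ 0.
  H_3: rank ker ∂_3 − rank ∂_4 = (5 − 4) − 0 = 1, and there is no ∂_4, so H_3 ≅ Z.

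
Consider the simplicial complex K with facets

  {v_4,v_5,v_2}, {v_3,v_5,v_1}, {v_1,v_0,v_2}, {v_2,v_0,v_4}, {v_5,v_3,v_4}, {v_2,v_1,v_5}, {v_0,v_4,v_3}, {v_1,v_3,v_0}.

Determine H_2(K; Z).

K has 6 vertices, 12 edges, 8 triangles.
rank ∂_2 = 7, rank ∂_3 = 0 ⇒ b_2 = 8 − 7 − 0 = 1. So H_2 = Z.

H_2 ≅ Z.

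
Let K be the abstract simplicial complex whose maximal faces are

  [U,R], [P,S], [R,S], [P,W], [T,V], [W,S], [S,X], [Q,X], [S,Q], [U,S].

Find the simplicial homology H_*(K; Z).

Fix the vertex order P < Q < R < S < T < U < V < W < X and write every simplex with vertices in increasing order. Then dim K = 1 and the simplices of K are:

  0-simplices (9): P, Q, R, S, T, U, V, W, X
  1-simplices (10): PS, PW, QS, QX, RS, RU, SU, SW, SX, TV

giving chain groups C_0 ≅ Z^9, C_1 ≅ Z^10.

The boundary map ∂_1: C_1 → C_0 maps an edge to its endpoints' difference, ∂[p,q] = q − p. For instance
  ∂TV = V − T.
As a 9×10 matrix over Z this has rank 7, with invariant factors (1,1,1,1,1,1,1).

Now H_k = ker ∂_k / im ∂_{k+1}, so:

  H_0: rank C_0 − rank ∂_1 = 9 − 7 = 2, and the invariant factors of ∂_1 are all 1, so H_0 ≅ Z^2.
  H_1: rank ker ∂_1 − rank ∂_2 = (10 − 7) − 0 = 3, and there is no ∂_2, so H_1 ≅ Z^3.

As a check, the Euler characteristic is 9 − 10 = -1, which agrees with 2 − 3 = -1.
(K is a triangulation of the disjoint union of a wedge of 3 circles and the 1-simplex.)

H_0 = Z^2,  H_1 = Z^3.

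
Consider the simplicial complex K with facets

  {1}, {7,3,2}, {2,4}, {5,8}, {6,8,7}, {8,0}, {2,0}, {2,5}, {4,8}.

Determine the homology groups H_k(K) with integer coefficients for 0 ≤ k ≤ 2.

We work with the vertex ordering 0 < 1 < 2 < 3 < 4 < 5 < 6 < 7 < 8. The simplices of K, each written with vertices in increasing order, are:

  0-simplices (9): [0], [1], [2], [3], [4], [5], [6], [7], [8]
  1-simplices (12): [0,2], [0,8], [2,3], [2,4], [2,5], [2,7], [3,7], [4,8], [5,8], [6,7], [6,8], [7,8]
  2-simplices (2): [2,3,7], [6,7,8]

so the chain groups are C_0 ≅ Z^9, C_1 ≅ Z^12, C_2 ≅ Z^2.

The boundary map ∂_1: C_1 → C_0 maps an edge to its endpoints' difference, ∂[p,q] = q − p. For instance
  ∂[2,5] = [5] − [2].
The resulting 9×12 matrix has rank 7, and its Smith normal form has invariant factors (1,1,1,1,1,1,1).

Boundary ∂_2: C_2 → C_1 maps a triangle to the signed sum of its edges. For instance
  ∂[6,7,8] = [7,8] − [6,8] + [6,7],
  ∂[2,3,7] = [3,7] − [2,7] + [2,3].
The resulting 12×2 matrix has rank 2, and its Smith normal form has invariant factors (1,1).

From H_k ≅ ker(∂_k) / im(∂_{k+1}) we obtain:

  H_0: rank C_0 − rank ∂_1 = 9 − 7 = 2, and the invariant factors of ∂_1 are all 1, so H_0 ≅ Z^2.
  H_1: rank ker ∂_1 − rank ∂_2 = (12 − 7) − 2 = 3, and the invariant factors of ∂_2 are all 1, so H_1 ≅ Z^3.
  H_2: rank ker ∂_2 − rank ∂_3 = (2 − 2) − 0 = 0, and there is no ∂_3, so H_2 ≅ 0.

H_0 = Z^2,  H_1 = Z^3,  H_2 = 0.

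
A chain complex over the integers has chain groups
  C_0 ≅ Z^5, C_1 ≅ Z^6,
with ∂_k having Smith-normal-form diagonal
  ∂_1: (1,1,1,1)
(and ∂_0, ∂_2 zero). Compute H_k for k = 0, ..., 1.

H_0 = Z,  H_1 = Z^2.

H_0: b_0 = 5 − 0 − 4 = 1; torsion from ∂_1 factors > 1: none. So H_0 = Z.
H_1: b_1 = 6 − 4 − 0 = 2; torsion from ∂_2 factors > 1: none. So H_1 = Z^2.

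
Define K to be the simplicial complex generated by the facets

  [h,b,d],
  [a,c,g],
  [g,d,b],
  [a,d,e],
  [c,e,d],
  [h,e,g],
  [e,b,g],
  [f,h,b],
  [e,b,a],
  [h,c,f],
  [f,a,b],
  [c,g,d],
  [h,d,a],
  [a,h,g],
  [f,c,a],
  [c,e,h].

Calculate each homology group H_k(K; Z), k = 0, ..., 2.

Take the total order a < b < c < d < e < f < g < h on the vertex set. Then K (dimension 2) consists of the simplices:

  0-simplices (8): a, b, c, d, e, f, g, h
  1-simplices (24): ab, ac, ad, ae, af, ag, ah, bd, be, bf, bg, bh, cd, ce, cf, cg, ch, de, dg, dh, eg, eh, fh, gh
  2-simplices (16): abe, abf, acf, acg, ade, adh, agh, bdg, bdh, beg, bfh, cde, cdg, ceh, cfh, egh

Hence C_0 ≅ Z^8, C_1 ≅ Z^24, C_2 ≅ Z^16.

∂_1: C_1 → C_0 maps an edge to its endpoints' difference, ∂[p,q] = q − p. For instance
  ∂fh = h − f.
The resulting 8×24 matrix has rank 7, and its Smith normal form has invariant factors (1,1,1,1,1,1,1).

The boundary map ∂_2: C_2 → C_1 maps a triangle to the signed sum of its edges. For instance
  ∂egh = gh − eh + eg,
  ∂bdg = dg − bg + bd.
The 24×16 boundary matrix has rank 15 and Smith normal form diag(1,1,1,1,1,1,1,1,1,1,1,1,1,1,1).

Computing H_k = (kernel of ∂_k) / (image of ∂_{k+1}):

  H_0: rank C_0 − rank ∂_1 = 8 − 7 = 1, and the invariant factors of ∂_1 are all 1, so H_0 ≅ Z.
  H_1: rank ker ∂_1 − rank ∂_2 = (24 − 7) − 15 = 2, and the invariant factors of ∂_2 are all 1, so H_1 ≅ Z^2.
  H_2: rank ker ∂_2 − rank ∂_3 = (16 − 15) − 0 = 1, and there is no ∂_3, so H_2 ≅ Z.

H_0 = Z,  H_1 = Z^2,  H_2 = Z.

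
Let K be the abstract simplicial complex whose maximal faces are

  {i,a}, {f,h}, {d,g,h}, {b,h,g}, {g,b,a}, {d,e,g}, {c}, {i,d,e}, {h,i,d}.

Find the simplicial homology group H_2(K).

Fix the vertex order a < b < c < d < e < f < g < h < i and write every simplex with vertices in increasing order. Then dim K = 2 and the simplices of K are:

  0-simplices (9): a, b, c, d, e, f, g, h, i
  1-simplices (14): ab, ag, ai, bg, bh, de, dg, dh, di, eg, ei, fh, gh, hi
  2-simplices (6): abg, bgh, deg, dei, dgh, dhi

giving chain groups C_0 ≅ Z^9, C_1 ≅ Z^14, C_2 ≅ Z^6.

The boundary map ∂_1: C_1 → C_0 is given by ∂[p,q] = [q] − [p]. For instance
  ∂ei = i − e.
The resulting 9×14 matrix has rank 7, and its Smith normal form has invariant factors (1,1,1,1,1,1,1).

Boundary ∂_2: C_2 → C_1 acts by ∂[p,q,r] = [q,r] − [p,r] + [p,q]. For instance
  ∂deg = eg − dg + de,
  ∂dei = ei − di + de.
This gives a 14×6 integer matrix of rank 6; reducing to Smith normal form yields diagonal entries (1,1,1,1,1,1).

Now H_k = ker ∂_k / im ∂_{k+1}, so:

  H_2: rank ker ∂_2 − rank ∂_3 = (6 − 6) − 0 = 0, and there is no ∂_3, so H_2 = 0.

H_2 ≅ 0.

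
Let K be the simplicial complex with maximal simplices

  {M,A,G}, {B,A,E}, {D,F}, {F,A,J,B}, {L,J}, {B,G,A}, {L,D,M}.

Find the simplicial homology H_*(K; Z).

Order the vertices as A < B < D < E < F < G < J < L < M. Listing each simplex with vertices in this order, K has dimension 3 with simplices:

  0-simplices (9): A, B, D, E, F, G, J, L, M
  1-simplices (17): AB, AE, AF, AG, AJ, AM, BE, BF, BG, BJ, DF, DL, DM, FJ, GM, JL, LM
  2-simplices (8): ABE, ABF, ABG, ABJ, AFJ, AGM, BFJ, DLM
  3-simplices (1): ABFJ

so the chain groups are C_0 ≅ Z^9, C_1 ≅ Z^17, C_2 ≅ Z^8, C_3 ≅ Z^1.

The boundary map ∂_1: C_1 → C_0 is given by ∂[p,q] = [q] − [p]. For instance
  ∂BE = E − B.
The resulting 9×17 matrix has rank 8, and its Smith normal form has invariant factors (1,1,1,1,1,1,1,1).

The boundary map ∂_2: C_2 → C_1 sends each 2-simplex [p,q,r] to [q,r] − [p,r] + [p,q]. For instance
  ∂ABF = BF − AF + AB,
  ∂ABG = BG − AG + AB.
This gives a 17×8 integer matrix of rank 7; reducing to Smith normal form yields diagonal entries (1,1,1,1,1,1,1).

∂_3: C_3 → C_2 sends each 3-simplex σ to the alternating sum Σ_i (−1)^i (σ with its i-th vertex removed). For instance
  ∂ABFJ = BFJ − AFJ + ABJ − ABF.
This gives a 8×1 integer matrix of rank 1; reducing to Smith normal form yields diagonal entries (1).

Computing H_k = (kernel of ∂_k) / (image of ∂_{k+1}):

  H_0: rank C_0 − rank ∂_1 = 9 − 8 = 1, and the invariant factors of ∂_1 are all 1, so H_0 ≅ Z.
  H_1: rank ker ∂_1 − rank ∂_2 = (17 − 8) − 7 = 2, and the invariant factors of ∂_2 are all 1, so H_1 ≅ Z^2.
  H_2: rank ker ∂_2 − rank ∂_3 = (8 − 7) − 1 = 0, and the invariant factors of ∂_3 are all 1, so H_2 ≅ 0.
  H_3: rank ker ∂_3 − rank ∂_4 = (1 − 1) − 0 = 0, and there is no ∂_4, so H_3 ≅ 0.

H_0 = Z,  H_1 = Z^2,  H_2 = 0,  H_3 = 0.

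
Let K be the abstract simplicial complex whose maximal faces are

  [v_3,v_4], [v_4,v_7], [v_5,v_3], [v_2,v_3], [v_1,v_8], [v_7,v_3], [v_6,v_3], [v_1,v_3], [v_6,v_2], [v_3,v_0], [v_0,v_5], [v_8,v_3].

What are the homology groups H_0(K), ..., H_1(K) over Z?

H_0 ≅ Z,  H_1 ≅ Z^4.

Fix the vertex order v_0 < v_1 < v_2 < v_3 < v_4 < v_5 < v_6 < v_7 < v_8 and write every simplex with vertices in increasing order. Then dim K = 1 and the simplices of K are:

  0-simplices (9): [v_0], [v_1], [v_2], [v_3], [v_4], [v_5], [v_6], [v_7], [v_8]
  1-simplices (12): [v_0,v_3], [v_0,v_5], [v_1,v_3], [v_1,v_8], [v_2,v_3], [v_2,v_6], [v_3,v_4], [v_3,v_5], [v_3,v_6], [v_3,v_7], [v_3,v_8], [v_4,v_7]

Hence C_0 ≅ Z^9, C_1 ≅ Z^12.

The boundary map ∂_1: C_1 → C_0 is given by ∂[p,q] = [q] − [p]. For instance
  ∂[v_3,v_6] = [v_6] − [v_3].
The 9×12 boundary matrix has rank 8 and Smith normal form diag(1,1,1,1,1,1,1,1).

Now H_k = ker ∂_k / im ∂_{k+1}, so:

  H_0: rank C_0 − rank ∂_1 = 9 − 8 = 1, and the invariant factors of ∂_1 are all 1, so H_0 = Z.
  H_1: rank ker ∂_1 − rank ∂_2 = (12 − 8) − 0 = 4, and there is no ∂_2, so H_1 = Z^4.

As a check, the Euler characteristic is 9 − 12 = -3, which agrees with 1 − 4 = -3.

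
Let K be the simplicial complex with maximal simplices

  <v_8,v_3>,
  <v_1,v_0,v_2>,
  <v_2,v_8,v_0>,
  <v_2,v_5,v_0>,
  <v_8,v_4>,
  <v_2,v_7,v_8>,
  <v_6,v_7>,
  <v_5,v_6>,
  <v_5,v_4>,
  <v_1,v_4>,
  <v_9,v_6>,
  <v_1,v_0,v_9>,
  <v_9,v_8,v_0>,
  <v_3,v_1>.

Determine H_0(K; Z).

We work with the vertex ordering v_0 < v_1 < v_2 < v_3 < v_4 < v_5 < v_6 < v_7 < v_8 < v_9. The simplices of K, each written with vertices in increasing order, are:

  0-simplices (10): [v_0], [v_1], [v_2], [v_3], [v_4], [v_5], [v_6], [v_7], [v_8], [v_9]
  1-simplices (20): (20 of them)
  2-simplices (6): [v_0,v_1,v_2], [v_0,v_1,v_9], [v_0,v_2,v_5], [v_0,v_2,v_8], [v_0,v_8,v_9], [v_2,v_7,v_8]

Hence C_0 ≅ Z^10, C_1 ≅ Z^20, C_2 ≅ Z^6.

Boundary ∂_1: C_1 → C_0 maps an edge to its endpoints' difference, ∂[p,q] = q − p. For instance
  ∂[v_2,v_8] = [v_8] − [v_2].
The 10×20 boundary matrix has rank 9 and Smith normal form diag(1,1,1,1,1,1,1,1,1).

∂_2: C_2 → C_1 acts by ∂[p,q,r] = [q,r] − [p,r] + [p,q]. For instance
  ∂[v_0,v_2,v_8] = [v_2,v_8] − [v_0,v_8] + [v_0,v_2],
  ∂[v_0,v_1,v_9] = [v_1,v_9] − [v_0,v_9] + [v_0,v_1].
As a 20×6 matrix over Z this has rank 6, with invariant factors (1,1,1,1,1,1).

Computing H_k = (kernel of ∂_k) / (image of ∂_{k+1}):

  H_0: rank C_0 − rank ∂_1 = 10 − 9 = 1, and the invariant factors of ∂_1 are all 1, so H_0 ≅ Z.

H_0 = Z.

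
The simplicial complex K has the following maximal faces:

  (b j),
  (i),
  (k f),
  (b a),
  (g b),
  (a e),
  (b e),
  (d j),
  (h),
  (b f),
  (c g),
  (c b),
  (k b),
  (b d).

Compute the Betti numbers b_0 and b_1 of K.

b_0 = 3, b_1 = 4.

Take the total order a < b < c < d < e < f < g < h < i < j < k on the vertex set. Then K (dimension 1) consists of the simplices:

  0-simplices (11): a, b, c, d, e, f, g, h, i, j, k
  1-simplices (12): ab, ae, bc, bd, be, bf, bg, bj, bk, cg, dj, fk

Hence C_0 ≅ Z^11, C_1 ≅ Z^12.

∂_1: C_1 → C_0 is given by ∂[p,q] = [q] − [p].
The 11×12 boundary matrix has rank 8 and Smith normal form diag(1,1,1,1,1,1,1,1).

From H_k ≅ ker(∂_k) / im(∂_{k+1}) we obtain:

  H_0: rank C_0 − rank ∂_1 = 11 − 8 = 3, and the invariant factors of ∂_1 are all 1, so H_0 = Z^3.
  H_1: rank ker ∂_1 − rank ∂_2 = (12 − 8) − 0 = 4, and there is no ∂_2, so H_1 = Z^4.

As a check, the Euler characteristic is 11 − 12 = -1, which agrees with 3 − 4 = -1.

Hence the Betti numbers are b_0 = 3, b_1 = 4.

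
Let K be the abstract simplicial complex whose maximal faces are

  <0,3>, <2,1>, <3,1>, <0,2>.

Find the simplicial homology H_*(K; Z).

Take the total order 0 < 1 < 2 < 3 on the vertex set. Then K (dimension 1) consists of the simplices:

  0-simplices (4): [0], [1], [2], [3]
  1-simplices (4): [0,2], [0,3], [1,2], [1,3]

Hence C_0 ≅ Z^4, C_1 ≅ Z^4.

Boundary ∂_1: C_1 → C_0 maps an edge to its endpoints' difference, ∂[p,q] = q − p.
This gives a 4×4 integer matrix of rank 3; reducing to Smith normal form yields diagonal entries (1,1,1).

Reading off H_k = ker ∂_k / im ∂_{k+1}:

  H_0: rank C_0 − rank ∂_1 = 4 − 3 = 1, and the invariant factors of ∂_1 are all 1, so H_0 ≅ Z.
  H_1: rank ker ∂_1 − rank ∂_2 = (4 − 3) − 0 = 1, and there is no ∂_2, so H_1 ≅ Z.

(K is a triangulation of the circle S^1.)

H_0 = Z,  H_1 = Z.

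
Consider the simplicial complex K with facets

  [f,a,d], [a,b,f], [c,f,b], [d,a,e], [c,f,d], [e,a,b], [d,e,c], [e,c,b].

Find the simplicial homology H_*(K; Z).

We work with the vertex ordering a < b < c < d < e < f. The simplices of K, each written with vertices in increasing order, are:

  0-simplices (6): a, b, c, d, e, f
  1-simplices (12): ab, ad, ae, af, bc, be, bf, cd, ce, cf, de, df
  2-simplices (8): abe, abf, ade, adf, bce, bcf, cde, cdf

so the chain groups are C_0 ≅ Z^6, C_1 ≅ Z^12, C_2 ≅ Z^8.

∂_1: C_1 → C_0 is given by ∂[p,q] = [q] − [p]. For instance
  ∂ab = b − a.
This gives a 6×12 integer matrix of rank 5; reducing to Smith normal form yields diagonal entries (1,1,1,1,1).

Boundary ∂_2: C_2 → C_1 sends each 2-simplex [p,q,r] to [q,r] − [p,r] + [p,q]. For instance
  ∂cde = de − ce + cd,
  ∂cdf = df − cf + cd.
The 12×8 boundary matrix has rank 7 and Smith normal form diag(1,1,1,1,1,1,1).

From H_k ≅ ker(∂_k) / im(∂_{k+1}) we obtain:

  H_0: rank C_0 − rank ∂_1 = 6 − 5 = 1, and the invariant factors of ∂_1 are all 1, so H_0 ≅ Z.
  H_1: rank ker ∂_1 − rank ∂_2 = (12 − 5) − 7 = 0, and the invariant factors of ∂_2 are all 1, so H_1 ≅ 0.
  H_2: rank ker ∂_2 − rank ∂_3 = (8 − 7) − 0 = 1, and there is no ∂_3, so H_2 ≅ Z.

As a check, the Euler characteristic is 6 − 12 + 8 = 2, which agrees with 1 − 0 + 1 = 2.

H_0 = Z,  H_1 = 0,  H_2 = Z.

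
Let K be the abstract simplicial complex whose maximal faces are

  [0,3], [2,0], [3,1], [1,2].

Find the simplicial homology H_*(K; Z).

H_0 ≅ Z,  H_1 ≅ Z.

K has 4 vertices, 4 edges.
rank ∂_0 = 0, rank ∂_1 = 3 ⇒ b_0 = 4 − 0 − 3 = 1; all invariant factors of ∂_1 are 1 so no torsion. So H_0 ≅ Z.
rank ∂_1 = 3, rank ∂_2 = 0 ⇒ b_1 = 4 − 3 − 0 = 1. So H_1 ≅ Z.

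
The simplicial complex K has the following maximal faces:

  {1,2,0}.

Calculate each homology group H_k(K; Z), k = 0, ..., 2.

H_0 = Z,  H_1 = 0,  H_2 = 0.

Order the vertices as 0 < 1 < 2. Listing each simplex with vertices in this order, K has dimension 2 with simplices:

  0-simplices (3): [0], [1], [2]
  1-simplices (3): [0,1], [0,2], [1,2]
  2-simplices (1): [0,1,2]

so the chain groups are C_0 ≅ Z^3, C_1 ≅ Z^3, C_2 ≅ Z^1.

∂_1: C_1 → C_0 maps an edge to its endpoints' difference, ∂[p,q] = q − p. For instance
  ∂[0,2] = [2] − [0].
This gives a 3×3 integer matrix of rank 2; reducing to Smith normal form yields diagonal entries (1,1).

∂_2: C_2 → C_1 acts by ∂[p,q,r] = [q,r] − [p,r] + [p,q]. For instance
  ∂[0,1,2] = [1,2] − [0,2] + [0,1].
The 3×1 boundary matrix has rank 1 and Smith normal form diag(1).

Now H_k = ker ∂_k / im ∂_{k+1}, so:

  H_0: rank C_0 − rank ∂_1 = 3 − 2 = 1, and the invariant factors of ∂_1 are all 1, so H_0 ≅ Z.
  H_1: rank ker ∂_1 − rank ∂_2 = (3 − 2) − 1 = 0, and the invariant factors of ∂_2 are all 1, so H_1 ≅ 0.
  H_2: rank ker ∂_2 − rank ∂_3 = (1 − 1) − 0 = 0, and there is no ∂_3, so H_2 ≅ 0.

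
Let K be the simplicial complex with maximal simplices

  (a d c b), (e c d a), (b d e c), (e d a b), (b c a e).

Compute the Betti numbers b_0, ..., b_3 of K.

b_0 = 1, b_1 = 0, b_2 = 0, b_3 = 1.

Fix the vertex order a < b < c < d < e and write every simplex with vertices in increasing order. Then dim K = 3 and the simplices of K are:

  0-simplices (5): a, b, c, d, e
  1-simplices (10): ab, ac, ad, ae, bc, bd, be, cd, ce, de
  2-simplices (10): abc, abd, abe, acd, ace, ade, bcd, bce, bde, cde
  3-simplices (5): abcd, abce, abde, acde, bcde

Hence C_0 ≅ Z^5, C_1 ≅ Z^10, C_2 ≅ Z^10, C_3 ≅ Z^5.

The boundary map ∂_1: C_1 → C_0 maps an edge to its endpoints' difference, ∂[p,q] = q − p. For instance
  ∂de = e − d.
The resulting 5×10 matrix has rank 4, and its Smith normal form has invariant factors (1,1,1,1).

Boundary ∂_2: C_2 → C_1 maps a triangle to the signed sum of its edges. For instance
  ∂abc = bc − ac + ab,
  ∂ade = de − ae + ad.
The resulting 10×10 matrix has rank 6, and its Smith normal form has invariant factors (1,1,1,1,1,1).

Boundary ∂_3: C_3 → C_2 sends each 3-simplex σ to the alternating sum Σ_i (−1)^i (σ with its i-th vertex removed). For instance
  ∂abcd = bcd − acd + abd − abc,
  ∂abde = bde − ade + abe − abd.
This gives a 10×5 integer matrix of rank 4; reducing to Smith normal form yields diagonal entries (1,1,1,1).

Computing H_k = (kernel of ∂_k) / (image of ∂_{k+1}):

  H_0: rank C_0 − rank ∂_1 = 5 − 4 = 1, and the invariant factors of ∂_1 are all 1, so H_0 = Z.
  H_1: rank ker ∂_1 − rank ∂_2 = (10 − 4) − 6 = 0, and the invariant factors of ∂_2 are all 1, so H_1 = 0.
  H_2: rank ker ∂_2 − rank ∂_3 = (10 − 6) − 4 = 0, and the invariant factors of ∂_3 are all 1, so H_2 = 0.
  H_3: rank ker ∂_3 − rank ∂_4 = (5 − 4) − 0 = 1, and there is no ∂_4, so H_3 = Z.

As a check, the Euler characteristic is 5 − 10 + 10 − 5 = 0, which agrees with 1 − 0 + 0 − 1 = 0.
(K is a triangulation of the 3-sphere S^3.)

Hence the Betti numbers are b_0 = 1, b_1 = 0, b_2 = 0, b_3 = 1.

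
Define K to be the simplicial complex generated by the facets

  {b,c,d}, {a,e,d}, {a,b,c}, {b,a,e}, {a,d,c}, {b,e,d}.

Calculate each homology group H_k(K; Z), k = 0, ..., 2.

Take the total order a < b < c < d < e on the vertex set. Then K (dimension 2) consists of the simplices:

  0-simplices (5): a, b, c, d, e
  1-simplices (9): ab, ac, ad, ae, bc, bd, be, cd, de
  2-simplices (6): abc, abe, acd, ade, bcd, bde

Hence C_0 ≅ Z^5, C_1 ≅ Z^9, C_2 ≅ Z^6.

∂_1: C_1 → C_0 maps an edge to its endpoints' difference, ∂[p,q] = q − p. For instance
  ∂bd = d − b.
As a 5×9 matrix over Z this has rank 4, with invariant factors (1,1,1,1).

The boundary map ∂_2: C_2 → C_1 maps a triangle to the signed sum of its edges. For instance
  ∂abe = be − ae + ab,
  ∂bcd = cd − bd + bc.
This gives a 9×6 integer matrix of rank 5; reducing to Smith normal form yields diagonal entries (1,1,1,1,1).

Computing H_k = (kernel of ∂_k) / (image of ∂_{k+1}):

  H_0: rank C_0 − rank ∂_1 = 5 − 4 = 1, and the invariant factors of ∂_1 are all 1, so H_0 ≅ Z.
  H_1: rank ker ∂_1 − rank ∂_2 = (9 − 4) − 5 = 0, and the invariant factors of ∂_2 are all 1, so H_1 ≅ 0.
  H_2: rank ker ∂_2 − rank ∂_3 = (6 − 5) − 0 = 1, and there is no ∂_3, so H_2 ≅ Z.

As a check, the Euler characteristic is 5 − 9 + 6 = 2, which agrees with 1 − 0 + 1 = 2.

H_0 ≅ Z,  H_1 = 0,  H_2 ≅ Z.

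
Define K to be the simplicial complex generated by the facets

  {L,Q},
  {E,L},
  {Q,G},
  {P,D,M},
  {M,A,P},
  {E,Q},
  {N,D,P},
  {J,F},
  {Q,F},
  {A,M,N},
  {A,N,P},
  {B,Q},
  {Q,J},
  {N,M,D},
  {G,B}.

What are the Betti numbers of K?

K has 12 vertices, 18 edges, 6 triangles.
rank ∂_0 = 0, rank ∂_1 = 10 ⇒ b_0 = 12 − 0 − 10 = 2; all invariant factors of ∂_1 are 1 so no torsion. So H_0 ≅ Z^2.
rank ∂_1 = 10, rank ∂_2 = 5 ⇒ b_1 = 18 − 10 − 5 = 3; all invariant factors of ∂_2 are 1 so no torsion. So H_1 ≅ Z^3.
rank ∂_2 = 5, rank ∂_3 = 0 ⇒ b_2 = 6 − 5 − 0 = 1. So H_2 ≅ Z.

b_0 = 2, b_1 = 3, b_2 = 1.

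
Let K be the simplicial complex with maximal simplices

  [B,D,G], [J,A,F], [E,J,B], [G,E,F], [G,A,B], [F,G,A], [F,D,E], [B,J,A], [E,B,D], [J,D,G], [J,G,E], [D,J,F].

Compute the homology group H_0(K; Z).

Order the vertices as A < B < D < E < F < G < J. Listing each simplex with vertices in this order, K has dimension 2 with simplices:

  0-simplices (7): A, B, D, E, F, G, J
  1-simplices (18): AB, AF, AG, AJ, BD, BE, BG, BJ, DE, DF, DG, DJ, EF, EG, EJ, FG, FJ, GJ
  2-simplices (12): ABG, ABJ, AFG, AFJ, BDE, BDG, BEJ, DEF, DFJ, DGJ, EFG, EGJ

so the chain groups are C_0 ≅ Z^7, C_1 ≅ Z^18, C_2 ≅ Z^12.

Boundary ∂_1: C_1 → C_0 maps an edge to its endpoints' difference, ∂[p,q] = q − p. For instance
  ∂BD = D − B.
As a 7×18 matrix over Z this has rank 6, with invariant factors (1,1,1,1,1,1).

The boundary map ∂_2: C_2 → C_1 acts by ∂[p,q,r] = [q,r] − [p,r] + [p,q]. For instance
  ∂BDG = DG − BG + BD,
  ∂DEF = EF − DF + DE.
The 18×12 boundary matrix has rank 12 and Smith normal form diag(1,1,1,1,1,1,1,1,1,1,1,2).

Now H_k = ker ∂_k / im ∂_{k+1}, so:

  H_0: rank C_0 − rank ∂_1 = 7 − 6 = 1, and the invariant factors of ∂_1 are all 1, so H_0 = Z.

(K is a triangulation of the real projective plane RP^2.)

H_0 ≅ Z.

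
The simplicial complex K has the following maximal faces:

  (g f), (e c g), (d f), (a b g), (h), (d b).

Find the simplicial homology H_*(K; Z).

K has 8 vertices, 9 edges, 2 triangles.
rank ∂_0 = 0, rank ∂_1 = 6 ⇒ b_0 = 8 − 0 − 6 = 2; all invariant factors of ∂_1 are 1 so no torsion. So H_0 = Z^2.
rank ∂_1 = 6, rank ∂_2 = 2 ⇒ b_1 = 9 − 6 − 2 = 1; all invariant factors of ∂_2 are 1 so no torsion. So H_1 = Z.
rank ∂_2 = 2, rank ∂_3 = 0 ⇒ b_2 = 2 − 2 − 0 = 0. So H_2 = 0.

H_0 ≅ Z^2,  H_1 ≅ Z,  H_2 = 0.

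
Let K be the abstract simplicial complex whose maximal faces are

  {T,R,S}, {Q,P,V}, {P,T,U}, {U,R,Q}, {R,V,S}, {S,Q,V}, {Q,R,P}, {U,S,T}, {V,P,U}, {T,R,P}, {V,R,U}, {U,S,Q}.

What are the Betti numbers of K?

b_0 = 1, b_1 = 0, b_2 = 0.

K has 7 vertices, 18 edges, 12 triangles.
rank ∂_0 = 0, rank ∂_1 = 6 ⇒ b_0 = 7 − 0 − 6 = 1; all invariant factors of ∂_1 are 1 so no torsion. So H_0 = Z.
rank ∂_1 = 6, rank ∂_2 = 12 ⇒ b_1 = 18 − 6 − 12 = 0; ∂_2 has invariant factor(s) [2] giving torsion. So H_1 = Z_2.
rank ∂_2 = 12, rank ∂_3 = 0 ⇒ b_2 = 12 − 12 − 0 = 0. So H_2 = 0.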